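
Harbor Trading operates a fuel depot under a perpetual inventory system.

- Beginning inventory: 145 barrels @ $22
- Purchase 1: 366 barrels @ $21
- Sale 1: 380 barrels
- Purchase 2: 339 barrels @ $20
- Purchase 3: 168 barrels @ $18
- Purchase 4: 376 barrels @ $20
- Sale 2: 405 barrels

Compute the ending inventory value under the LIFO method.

Sale 1 (380) [LIFO — newest first]: 366 @ $21 + 14 @ $22 = $7,994
Sale 2 (405) [LIFO — newest first]: 376 @ $20 + 29 @ $18 = $8,042
Total COGS = $7,994 + $8,042 = $16,036
Ending inventory: 131 @ $22 + 339 @ $20 + 139 @ $18 = $12,164

Ending inventory = $12,164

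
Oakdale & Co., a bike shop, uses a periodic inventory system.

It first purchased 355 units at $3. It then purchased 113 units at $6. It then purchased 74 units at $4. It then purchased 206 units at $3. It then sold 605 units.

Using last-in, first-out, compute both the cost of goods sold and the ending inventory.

Sale 1 (605) [LIFO — newest first]: 206 @ $3 + 74 @ $4 + 113 @ $6 + 212 @ $3 = $2,228
Ending inventory: 143 @ $3 = $429

COGS = $2,228; ending inventory = $429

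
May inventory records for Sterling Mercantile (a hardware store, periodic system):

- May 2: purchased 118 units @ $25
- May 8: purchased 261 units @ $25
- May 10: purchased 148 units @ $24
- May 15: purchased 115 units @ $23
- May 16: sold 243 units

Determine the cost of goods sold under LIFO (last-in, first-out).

May 16, 243 sold [LIFO — newest first]: 115 @ $23 + 128 @ $24 = $5,717
Ending inventory: 118 @ $25 + 261 @ $25 + 20 @ $24 = $9,955
Check: goods available $15,672 = COGS $5,717 + ending $9,955

COGS = $5,717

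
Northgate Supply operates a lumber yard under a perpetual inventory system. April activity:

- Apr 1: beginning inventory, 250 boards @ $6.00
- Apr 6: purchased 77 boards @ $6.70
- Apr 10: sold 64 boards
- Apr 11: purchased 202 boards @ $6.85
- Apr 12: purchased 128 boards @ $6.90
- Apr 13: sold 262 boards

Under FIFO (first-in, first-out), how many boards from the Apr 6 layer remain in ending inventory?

Apr 10, 64 sold [FIFO — oldest first]: 64 @ $6.00 = $384.00
Apr 13, 262 sold [FIFO — oldest first]: 186 @ $6.00 + 76 @ $6.70 = $1,625.20
Total COGS = $384.00 + $1,625.20 = $2,009.20
Ending inventory: 1 @ $6.70 + 202 @ $6.85 + 128 @ $6.90 = $2,273.60
Check: goods available $4,282.80 = COGS $2,009.20 + ending $2,273.60

1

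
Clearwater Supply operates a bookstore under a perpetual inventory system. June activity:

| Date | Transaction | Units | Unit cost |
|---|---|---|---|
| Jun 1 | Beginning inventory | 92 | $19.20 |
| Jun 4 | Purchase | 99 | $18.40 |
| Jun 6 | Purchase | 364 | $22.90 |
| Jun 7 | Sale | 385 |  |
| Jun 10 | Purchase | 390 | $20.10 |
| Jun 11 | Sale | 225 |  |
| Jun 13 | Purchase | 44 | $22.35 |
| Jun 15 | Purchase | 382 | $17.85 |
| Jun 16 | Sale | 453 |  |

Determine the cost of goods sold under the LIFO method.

COGS = $21,589.30

Jun 7, 385 sold [LIFO — newest first]: 364 @ $22.90 + 21 @ $18.40 = $8,722.00
Jun 11, 225 sold [LIFO — newest first]: 225 @ $20.10 = $4,522.50
Jun 16, 453 sold [LIFO — newest first]: 382 @ $17.85 + 44 @ $22.35 + 27 @ $20.10 = $8,344.80
Total COGS = $8,722.00 + $4,522.50 + $8,344.80 = $21,589.30
Ending inventory: 92 @ $19.20 + 78 @ $18.40 + 138 @ $20.10 = $5,975.40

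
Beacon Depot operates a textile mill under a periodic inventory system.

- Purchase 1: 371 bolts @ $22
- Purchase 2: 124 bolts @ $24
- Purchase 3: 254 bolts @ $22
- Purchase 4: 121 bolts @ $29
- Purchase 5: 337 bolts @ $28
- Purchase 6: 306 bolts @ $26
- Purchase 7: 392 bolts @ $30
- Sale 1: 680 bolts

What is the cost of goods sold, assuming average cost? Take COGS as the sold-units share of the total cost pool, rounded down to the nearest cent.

Sale 1, sell 680: 680/1905 × $49,387.00 → $17,628.95
Ending inventory (cost pool remaining) = $31,758.05

COGS = $17,628.95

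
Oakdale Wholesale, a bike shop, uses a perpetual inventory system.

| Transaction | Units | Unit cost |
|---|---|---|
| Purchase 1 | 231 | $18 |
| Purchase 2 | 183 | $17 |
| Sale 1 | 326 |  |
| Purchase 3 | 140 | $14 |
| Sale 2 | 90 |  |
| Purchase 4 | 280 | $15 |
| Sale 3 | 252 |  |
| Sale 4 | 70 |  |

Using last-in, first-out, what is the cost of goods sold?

Sale 1 (326) [LIFO — newest first]: 183 @ $17 + 143 @ $18 = $5,685
Sale 2 (90) [LIFO — newest first]: 90 @ $14 = $1,260
Sale 3 (252) [LIFO — newest first]: 252 @ $15 = $3,780
Sale 4 (70) [LIFO — newest first]: 28 @ $15 + 42 @ $14 = $1,008
Total COGS = $5,685 + $1,260 + $3,780 + $1,008 = $11,733
Ending inventory: 88 @ $18 + 8 @ $14 = $1,696

COGS = $11,733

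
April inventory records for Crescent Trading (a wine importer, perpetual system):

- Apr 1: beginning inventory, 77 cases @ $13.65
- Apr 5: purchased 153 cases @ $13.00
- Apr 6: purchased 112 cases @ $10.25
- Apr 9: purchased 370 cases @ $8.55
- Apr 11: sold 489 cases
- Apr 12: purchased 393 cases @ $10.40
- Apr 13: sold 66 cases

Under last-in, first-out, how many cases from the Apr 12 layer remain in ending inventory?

327

Apr 11, 489 sold [LIFO — newest first]: 370 @ $8.55 + 112 @ $10.25 + 7 @ $13.00 = $4,402.50
Apr 13, 66 sold [LIFO — newest first]: 66 @ $10.40 = $686.40
Total COGS = $4,402.50 + $686.40 = $5,088.90
Ending inventory: 77 @ $13.65 + 146 @ $13.00 + 327 @ $10.40 = $6,349.85
Check: goods available $11,438.75 = COGS $5,088.90 + ending $6,349.85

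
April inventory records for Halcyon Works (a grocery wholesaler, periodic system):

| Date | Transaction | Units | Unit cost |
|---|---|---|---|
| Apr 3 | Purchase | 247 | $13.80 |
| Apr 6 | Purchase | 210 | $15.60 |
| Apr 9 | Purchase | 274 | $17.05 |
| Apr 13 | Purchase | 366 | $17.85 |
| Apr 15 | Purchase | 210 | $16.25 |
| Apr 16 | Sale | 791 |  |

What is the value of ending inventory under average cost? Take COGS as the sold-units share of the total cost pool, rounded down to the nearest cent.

Apr 16, sell 791: 791/1307 × $21,301.90 → $12,891.96
Ending inventory (cost pool remaining) = $8,409.94

Ending inventory = $8,409.94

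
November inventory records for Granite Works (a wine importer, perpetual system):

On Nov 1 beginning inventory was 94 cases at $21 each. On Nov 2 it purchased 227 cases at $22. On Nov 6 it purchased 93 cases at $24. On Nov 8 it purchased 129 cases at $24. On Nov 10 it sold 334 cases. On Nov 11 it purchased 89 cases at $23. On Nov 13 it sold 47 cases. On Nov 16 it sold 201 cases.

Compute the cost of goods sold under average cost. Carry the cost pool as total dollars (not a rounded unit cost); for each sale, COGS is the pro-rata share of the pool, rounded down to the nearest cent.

COGS = $13,205.46

After Nov 1: 94 on hand, pool $1,974.00 (≈ $21.0000 each)
After Nov 2: 321 on hand, pool $6,968.00 (≈ $21.7072 each)
After Nov 6: 414 on hand, pool $9,200.00 (≈ $22.2222 each)
After Nov 8: 543 on hand, pool $12,296.00 (≈ $22.6446 each)
Nov 10, sell 334: 334/543 × $12,296.00 → $7,563.28
After Nov 11: 298 on hand, pool $6,779.72 (≈ $22.7507 each)
Nov 13, sell 47: 47/298 × $6,779.72 → $1,069.28
Nov 16, sell 201: 201/251 × $5,710.44 → $4,572.90
Total COGS = $7,563.28 + $1,069.28 + $4,572.90 = $13,205.46
Ending inventory (cost pool remaining) = $1,137.54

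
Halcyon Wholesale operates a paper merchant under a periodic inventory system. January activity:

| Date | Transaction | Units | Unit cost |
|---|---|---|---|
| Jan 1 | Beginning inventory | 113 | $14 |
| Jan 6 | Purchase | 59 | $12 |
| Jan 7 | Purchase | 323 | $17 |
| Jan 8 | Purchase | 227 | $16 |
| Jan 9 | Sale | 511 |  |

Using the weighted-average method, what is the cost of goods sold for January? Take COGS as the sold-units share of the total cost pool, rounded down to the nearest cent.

Jan 9, sell 511: 511/722 × $11,413.00 → $8,077.62
Ending inventory (cost pool remaining) = $3,335.38

COGS = $8,077.62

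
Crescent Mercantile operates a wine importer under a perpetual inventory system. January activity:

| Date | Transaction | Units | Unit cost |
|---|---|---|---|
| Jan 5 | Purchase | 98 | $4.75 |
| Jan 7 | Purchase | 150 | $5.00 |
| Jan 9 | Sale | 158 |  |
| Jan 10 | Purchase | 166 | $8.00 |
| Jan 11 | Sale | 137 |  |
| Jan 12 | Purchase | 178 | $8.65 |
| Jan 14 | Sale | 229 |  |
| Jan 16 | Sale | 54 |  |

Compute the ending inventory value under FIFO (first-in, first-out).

Ending inventory = $121.10

Jan 9, 158 sold [FIFO — oldest first]: 98 @ $4.75 + 60 @ $5.00 = $765.50
Jan 11, 137 sold [FIFO — oldest first]: 90 @ $5.00 + 47 @ $8.00 = $826.00
Jan 14, 229 sold [FIFO — oldest first]: 119 @ $8.00 + 110 @ $8.65 = $1,903.50
Jan 16, 54 sold [FIFO — oldest first]: 54 @ $8.65 = $467.10
Total COGS = $765.50 + $826.00 + $1,903.50 + $467.10 = $3,962.10
Ending inventory: 14 @ $8.65 = $121.10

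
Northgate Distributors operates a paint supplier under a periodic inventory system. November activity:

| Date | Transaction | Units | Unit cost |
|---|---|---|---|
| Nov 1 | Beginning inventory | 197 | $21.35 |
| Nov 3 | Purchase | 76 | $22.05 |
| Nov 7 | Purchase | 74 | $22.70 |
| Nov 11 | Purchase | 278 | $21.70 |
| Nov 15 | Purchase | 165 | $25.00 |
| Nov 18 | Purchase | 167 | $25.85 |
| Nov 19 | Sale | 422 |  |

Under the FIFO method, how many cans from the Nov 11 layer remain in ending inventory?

Nov 19, 422 sold [FIFO — oldest first]: 197 @ $21.35 + 76 @ $22.05 + 74 @ $22.70 + 75 @ $21.70 = $9,189.05
Ending inventory: 203 @ $21.70 + 165 @ $25.00 + 167 @ $25.85 = $12,847.05

203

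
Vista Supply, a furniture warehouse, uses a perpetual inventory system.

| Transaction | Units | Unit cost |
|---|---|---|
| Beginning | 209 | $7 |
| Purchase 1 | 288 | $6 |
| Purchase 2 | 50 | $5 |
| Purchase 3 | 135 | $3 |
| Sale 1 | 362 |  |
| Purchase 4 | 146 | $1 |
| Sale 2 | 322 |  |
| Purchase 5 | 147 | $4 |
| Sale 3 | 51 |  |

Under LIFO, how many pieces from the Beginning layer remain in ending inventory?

144

Sale 1 (362) [LIFO — newest first]: 135 @ $3 + 50 @ $5 + 177 @ $6 = $1,717
Sale 2 (322) [LIFO — newest first]: 146 @ $1 + 111 @ $6 + 65 @ $7 = $1,267
Sale 3 (51) [LIFO — newest first]: 51 @ $4 = $204
Total COGS = $1,717 + $1,267 + $204 = $3,188
Ending inventory: 144 @ $7 + 96 @ $4 = $1,392
Check: goods available $4,580 = COGS $3,188 + ending $1,392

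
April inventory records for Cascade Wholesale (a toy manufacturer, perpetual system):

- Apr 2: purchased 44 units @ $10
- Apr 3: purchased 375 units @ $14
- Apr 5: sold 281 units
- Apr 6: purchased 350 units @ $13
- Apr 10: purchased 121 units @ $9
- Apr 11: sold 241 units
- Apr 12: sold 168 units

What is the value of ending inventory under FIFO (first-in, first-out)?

Ending inventory = $2,116

Apr 5, 281 sold [FIFO — oldest first]: 44 @ $10 + 237 @ $14 = $3,758
Apr 11, 241 sold [FIFO — oldest first]: 138 @ $14 + 103 @ $13 = $3,271
Apr 12, 168 sold [FIFO — oldest first]: 168 @ $13 = $2,184
Total COGS = $3,758 + $3,271 + $2,184 = $9,213
Ending inventory: 79 @ $13 + 121 @ $9 = $2,116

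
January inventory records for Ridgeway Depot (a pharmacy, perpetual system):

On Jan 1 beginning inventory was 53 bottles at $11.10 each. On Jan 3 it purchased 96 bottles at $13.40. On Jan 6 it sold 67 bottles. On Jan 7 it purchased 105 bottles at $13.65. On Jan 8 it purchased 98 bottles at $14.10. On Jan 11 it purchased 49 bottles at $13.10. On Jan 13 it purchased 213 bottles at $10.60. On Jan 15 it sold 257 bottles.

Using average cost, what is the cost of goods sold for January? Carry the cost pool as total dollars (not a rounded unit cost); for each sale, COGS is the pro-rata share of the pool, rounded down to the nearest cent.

COGS = $4,012.71

After Jan 1: 53 on hand, pool $588.30 (≈ $11.1000 each)
After Jan 3: 149 on hand, pool $1,874.70 (≈ $12.5819 each)
Jan 6, sell 67: 67/149 × $1,874.70 → $842.98
After Jan 7: 187 on hand, pool $2,464.97 (≈ $13.1817 each)
After Jan 8: 285 on hand, pool $3,846.77 (≈ $13.4974 each)
After Jan 11: 334 on hand, pool $4,488.67 (≈ $13.4391 each)
After Jan 13: 547 on hand, pool $6,746.47 (≈ $12.3336 each)
Jan 15, sell 257: 257/547 × $6,746.47 → $3,169.73
Total COGS = $842.98 + $3,169.73 = $4,012.71
Ending inventory (cost pool remaining) = $3,576.74
Check: goods available $7,589.45 = COGS $4,012.71 + ending $3,576.74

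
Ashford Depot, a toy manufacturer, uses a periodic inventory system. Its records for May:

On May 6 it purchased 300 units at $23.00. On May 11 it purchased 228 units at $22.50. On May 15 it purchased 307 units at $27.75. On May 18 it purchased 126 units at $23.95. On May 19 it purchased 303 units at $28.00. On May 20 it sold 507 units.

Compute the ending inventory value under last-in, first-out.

May 20, 507 sold [LIFO — newest first]: 303 @ $28.00 + 126 @ $23.95 + 78 @ $27.75 = $13,666.20
Ending inventory: 300 @ $23.00 + 228 @ $22.50 + 229 @ $27.75 = $18,384.75

Ending inventory = $18,384.75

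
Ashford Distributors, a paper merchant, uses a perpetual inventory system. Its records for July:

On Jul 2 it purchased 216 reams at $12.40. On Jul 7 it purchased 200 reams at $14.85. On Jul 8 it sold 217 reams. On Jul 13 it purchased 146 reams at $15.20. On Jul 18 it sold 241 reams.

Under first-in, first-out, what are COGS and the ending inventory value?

COGS = $6,286.80; ending inventory = $1,580.80

Jul 8, 217 sold [FIFO — oldest first]: 216 @ $12.40 + 1 @ $14.85 = $2,693.25
Jul 18, 241 sold [FIFO — oldest first]: 199 @ $14.85 + 42 @ $15.20 = $3,593.55
Total COGS = $2,693.25 + $3,593.55 = $6,286.80
Ending inventory: 104 @ $15.20 = $1,580.80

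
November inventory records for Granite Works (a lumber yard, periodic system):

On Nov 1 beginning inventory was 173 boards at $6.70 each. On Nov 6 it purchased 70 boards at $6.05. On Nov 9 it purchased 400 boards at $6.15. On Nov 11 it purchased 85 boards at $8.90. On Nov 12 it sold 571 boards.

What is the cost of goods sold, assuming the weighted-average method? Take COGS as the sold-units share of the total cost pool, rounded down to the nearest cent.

COGS = $3,764.12

Nov 12, sell 571: 571/728 × $4,799.10 → $3,764.12
Ending inventory (cost pool remaining) = $1,034.98
Check: goods available $4,799.10 = COGS $3,764.12 + ending $1,034.98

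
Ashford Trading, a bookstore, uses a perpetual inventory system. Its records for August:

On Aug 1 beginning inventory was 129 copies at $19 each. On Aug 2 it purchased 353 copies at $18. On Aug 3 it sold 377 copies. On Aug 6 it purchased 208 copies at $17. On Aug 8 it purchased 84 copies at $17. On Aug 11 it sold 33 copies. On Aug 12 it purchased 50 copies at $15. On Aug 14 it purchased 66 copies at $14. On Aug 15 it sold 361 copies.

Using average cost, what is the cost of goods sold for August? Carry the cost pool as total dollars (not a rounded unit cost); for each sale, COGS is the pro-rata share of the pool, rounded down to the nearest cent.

After Aug 1: 129 on hand, pool $2,451.00 (≈ $19.0000 each)
After Aug 2: 482 on hand, pool $8,805.00 (≈ $18.2676 each)
Aug 3, sell 377: 377/482 × $8,805.00 → $6,886.89
After Aug 6: 313 on hand, pool $5,454.11 (≈ $17.4253 each)
After Aug 8: 397 on hand, pool $6,882.11 (≈ $17.3353 each)
Aug 11, sell 33: 33/397 × $6,882.11 → $572.06
After Aug 12: 414 on hand, pool $7,060.05 (≈ $17.0533 each)
After Aug 14: 480 on hand, pool $7,984.05 (≈ $16.6334 each)
Aug 15, sell 361: 361/480 × $7,984.05 → $6,004.67
Total COGS = $6,886.89 + $572.06 + $6,004.67 = $13,463.62
Ending inventory (cost pool remaining) = $1,979.38

COGS = $13,463.62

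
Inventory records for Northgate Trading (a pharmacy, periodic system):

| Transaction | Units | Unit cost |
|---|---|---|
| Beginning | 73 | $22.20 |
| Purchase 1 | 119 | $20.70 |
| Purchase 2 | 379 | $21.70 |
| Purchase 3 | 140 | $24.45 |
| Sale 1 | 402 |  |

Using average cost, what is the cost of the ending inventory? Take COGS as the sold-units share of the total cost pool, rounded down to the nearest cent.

Ending inventory = $6,836.77

Sale 1, sell 402: 402/711 × $15,731.20 → $8,894.43
Ending inventory (cost pool remaining) = $6,836.77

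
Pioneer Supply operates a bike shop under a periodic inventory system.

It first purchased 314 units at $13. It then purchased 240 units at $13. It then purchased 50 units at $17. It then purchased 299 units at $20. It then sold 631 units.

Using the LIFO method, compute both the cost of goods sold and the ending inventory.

Sale 1 (631) [LIFO — newest first]: 299 @ $20 + 50 @ $17 + 240 @ $13 + 42 @ $13 = $10,496
Ending inventory: 272 @ $13 = $3,536
Check: goods available $14,032 = COGS $10,496 + ending $3,536

COGS = $10,496; ending inventory = $3,536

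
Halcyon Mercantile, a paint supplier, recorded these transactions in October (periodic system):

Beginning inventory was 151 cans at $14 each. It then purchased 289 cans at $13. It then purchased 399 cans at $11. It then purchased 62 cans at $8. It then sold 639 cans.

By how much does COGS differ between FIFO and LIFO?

$861

FIFO COGS: 151 @ $14 + 289 @ $13 + 199 @ $11 = $8,060
LIFO COGS: 62 @ $8 + 399 @ $11 + 178 @ $13 = $7,199
Difference = |$8,060 − $7,199| = $861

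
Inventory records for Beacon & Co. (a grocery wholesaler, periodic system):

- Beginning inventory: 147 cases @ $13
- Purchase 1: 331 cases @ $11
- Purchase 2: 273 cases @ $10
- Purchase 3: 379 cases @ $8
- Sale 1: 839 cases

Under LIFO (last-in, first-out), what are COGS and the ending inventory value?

Sale 1 (839) [LIFO — newest first]: 379 @ $8 + 273 @ $10 + 187 @ $11 = $7,819
Ending inventory: 147 @ $13 + 144 @ $11 = $3,495

COGS = $7,819; ending inventory = $3,495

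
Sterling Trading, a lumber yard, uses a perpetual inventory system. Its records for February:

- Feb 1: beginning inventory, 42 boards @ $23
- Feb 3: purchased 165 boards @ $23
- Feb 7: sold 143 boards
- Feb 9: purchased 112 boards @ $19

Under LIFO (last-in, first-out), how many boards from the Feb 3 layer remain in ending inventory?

22

Feb 7, 143 sold [LIFO — newest first]: 143 @ $23 = $3,289
Ending inventory: 42 @ $23 + 22 @ $23 + 112 @ $19 = $3,600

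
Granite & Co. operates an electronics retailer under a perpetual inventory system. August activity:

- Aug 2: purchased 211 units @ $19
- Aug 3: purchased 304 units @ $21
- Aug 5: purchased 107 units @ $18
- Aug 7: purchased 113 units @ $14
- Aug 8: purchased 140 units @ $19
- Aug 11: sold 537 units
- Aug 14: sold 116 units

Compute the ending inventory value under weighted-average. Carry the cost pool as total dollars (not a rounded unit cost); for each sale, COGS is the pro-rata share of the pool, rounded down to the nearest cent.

After Aug 2: 211 on hand, pool $4,009.00 (≈ $19.0000 each)
After Aug 3: 515 on hand, pool $10,393.00 (≈ $20.1806 each)
After Aug 5: 622 on hand, pool $12,319.00 (≈ $19.8055 each)
After Aug 7: 735 on hand, pool $13,901.00 (≈ $18.9129 each)
After Aug 8: 875 on hand, pool $16,561.00 (≈ $18.9269 each)
Aug 11, sell 537: 537/875 × $16,561.00 → $10,163.72
Aug 14, sell 116: 116/338 × $6,397.28 → $2,195.51
Total COGS = $10,163.72 + $2,195.51 = $12,359.23
Ending inventory (cost pool remaining) = $4,201.77
Check: goods available $16,561.00 = COGS $12,359.23 + ending $4,201.77

Ending inventory = $4,201.77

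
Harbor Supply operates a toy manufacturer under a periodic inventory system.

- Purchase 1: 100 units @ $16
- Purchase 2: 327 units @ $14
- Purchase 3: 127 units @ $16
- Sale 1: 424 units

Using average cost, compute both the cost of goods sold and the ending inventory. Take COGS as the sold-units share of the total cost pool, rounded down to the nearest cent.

COGS = $6,283.46; ending inventory = $1,926.54

Sale 1, sell 424: 424/554 × $8,210.00 → $6,283.46
Ending inventory (cost pool remaining) = $1,926.54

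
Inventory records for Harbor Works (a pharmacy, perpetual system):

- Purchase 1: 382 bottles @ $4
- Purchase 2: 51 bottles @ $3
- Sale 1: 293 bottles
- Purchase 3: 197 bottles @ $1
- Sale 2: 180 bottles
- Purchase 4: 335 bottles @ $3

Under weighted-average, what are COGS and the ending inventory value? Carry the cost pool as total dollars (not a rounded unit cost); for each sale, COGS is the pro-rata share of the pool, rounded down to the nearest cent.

COGS = $1,533.00; ending inventory = $1,350.00

After Purchase 1: 382 on hand, pool $1,528.00 (≈ $4.0000 each)
After Purchase 2: 433 on hand, pool $1,681.00 (≈ $3.8822 each)
Sale 1, sell 293: 293/433 × $1,681.00 → $1,137.48
After Purchase 3: 337 on hand, pool $740.52 (≈ $2.1974 each)
Sale 2, sell 180: 180/337 × $740.52 → $395.52
After Purchase 4: 492 on hand, pool $1,350.00 (≈ $2.7439 each)
Total COGS = $1,137.48 + $395.52 = $1,533.00
Ending inventory (cost pool remaining) = $1,350.00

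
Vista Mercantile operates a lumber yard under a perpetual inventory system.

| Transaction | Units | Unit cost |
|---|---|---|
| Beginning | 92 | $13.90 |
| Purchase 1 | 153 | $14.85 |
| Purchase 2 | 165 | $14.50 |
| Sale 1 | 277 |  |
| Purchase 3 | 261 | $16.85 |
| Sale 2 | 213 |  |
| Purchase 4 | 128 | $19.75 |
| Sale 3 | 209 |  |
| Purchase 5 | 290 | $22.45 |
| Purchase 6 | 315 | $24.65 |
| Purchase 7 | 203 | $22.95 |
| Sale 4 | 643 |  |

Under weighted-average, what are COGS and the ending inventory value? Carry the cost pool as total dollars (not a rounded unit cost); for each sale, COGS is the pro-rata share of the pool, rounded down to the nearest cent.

COGS = $25,764.13; ending inventory = $6,039.17

After Beginning: 92 on hand, pool $1,278.80 (≈ $13.9000 each)
After Purchase 1: 245 on hand, pool $3,550.85 (≈ $14.4933 each)
After Purchase 2: 410 on hand, pool $5,943.35 (≈ $14.4960 each)
Sale 1, sell 277: 277/410 × $5,943.35 → $4,015.38
After Purchase 3: 394 on hand, pool $6,325.82 (≈ $16.0554 each)
Sale 2, sell 213: 213/394 × $6,325.82 → $3,419.79
After Purchase 4: 309 on hand, pool $5,434.03 (≈ $17.5859 each)
Sale 3, sell 209: 209/309 × $5,434.03 → $3,675.44
After Purchase 5: 390 on hand, pool $8,269.09 (≈ $21.2028 each)
After Purchase 6: 705 on hand, pool $16,033.84 (≈ $22.7430 each)
After Purchase 7: 908 on hand, pool $20,692.69 (≈ $22.7893 each)
Sale 4, sell 643: 643/908 × $20,692.69 → $14,653.52
Total COGS = $4,015.38 + $3,419.79 + $3,675.44 + $14,653.52 = $25,764.13
Ending inventory (cost pool remaining) = $6,039.17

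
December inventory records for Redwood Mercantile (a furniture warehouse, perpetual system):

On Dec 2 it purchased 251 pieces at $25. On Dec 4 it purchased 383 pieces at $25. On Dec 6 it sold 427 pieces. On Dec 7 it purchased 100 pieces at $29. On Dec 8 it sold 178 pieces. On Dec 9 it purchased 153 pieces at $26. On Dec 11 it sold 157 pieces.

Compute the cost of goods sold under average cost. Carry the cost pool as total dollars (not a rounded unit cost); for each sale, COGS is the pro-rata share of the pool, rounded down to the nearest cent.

After Dec 2: 251 on hand, pool $6,275.00 (≈ $25.0000 each)
After Dec 4: 634 on hand, pool $15,850.00 (≈ $25.0000 each)
Dec 6, sell 427: 427/634 × $15,850.00 → $10,675.00
After Dec 7: 307 on hand, pool $8,075.00 (≈ $26.3029 each)
Dec 8, sell 178: 178/307 × $8,075.00 → $4,681.92
After Dec 9: 282 on hand, pool $7,371.08 (≈ $26.1386 each)
Dec 11, sell 157: 157/282 × $7,371.08 → $4,103.75
Total COGS = $10,675.00 + $4,681.92 + $4,103.75 = $19,460.67
Ending inventory (cost pool remaining) = $3,267.33

COGS = $19,460.67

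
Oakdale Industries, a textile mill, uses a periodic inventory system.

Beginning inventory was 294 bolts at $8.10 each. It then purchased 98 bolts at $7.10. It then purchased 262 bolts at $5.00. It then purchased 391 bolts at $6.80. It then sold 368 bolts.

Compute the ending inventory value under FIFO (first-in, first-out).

Ending inventory = $4,139.20

Sale 1 (368) [FIFO — oldest first]: 294 @ $8.10 + 74 @ $7.10 = $2,906.80
Ending inventory: 24 @ $7.10 + 262 @ $5.00 + 391 @ $6.80 = $4,139.20
Check: goods available $7,046.00 = COGS $2,906.80 + ending $4,139.20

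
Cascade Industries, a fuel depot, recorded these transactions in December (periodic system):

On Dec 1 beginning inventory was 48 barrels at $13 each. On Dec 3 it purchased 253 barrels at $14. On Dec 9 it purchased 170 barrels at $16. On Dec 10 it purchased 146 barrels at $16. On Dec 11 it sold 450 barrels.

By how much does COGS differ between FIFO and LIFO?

$382

FIFO COGS: 48 @ $13 + 253 @ $14 + 149 @ $16 = $6,550
LIFO COGS: 146 @ $16 + 170 @ $16 + 134 @ $14 = $6,932
Difference = |$6,550 − $6,932| = $382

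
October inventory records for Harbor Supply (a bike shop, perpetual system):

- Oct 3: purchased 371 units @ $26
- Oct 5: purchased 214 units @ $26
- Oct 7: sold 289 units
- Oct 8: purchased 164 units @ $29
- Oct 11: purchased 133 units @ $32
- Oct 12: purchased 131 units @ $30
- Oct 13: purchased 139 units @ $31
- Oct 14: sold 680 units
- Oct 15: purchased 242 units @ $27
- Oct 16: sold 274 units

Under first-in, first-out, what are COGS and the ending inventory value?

COGS = $34,918; ending inventory = $4,077

Oct 7, 289 sold [FIFO — oldest first]: 289 @ $26 = $7,514
Oct 14, 680 sold [FIFO — oldest first]: 82 @ $26 + 214 @ $26 + 164 @ $29 + 133 @ $32 + 87 @ $30 = $19,318
Oct 16, 274 sold [FIFO — oldest first]: 44 @ $30 + 139 @ $31 + 91 @ $27 = $8,086
Total COGS = $7,514 + $19,318 + $8,086 = $34,918
Ending inventory: 151 @ $27 = $4,077
Check: goods available $38,995 = COGS $34,918 + ending $4,077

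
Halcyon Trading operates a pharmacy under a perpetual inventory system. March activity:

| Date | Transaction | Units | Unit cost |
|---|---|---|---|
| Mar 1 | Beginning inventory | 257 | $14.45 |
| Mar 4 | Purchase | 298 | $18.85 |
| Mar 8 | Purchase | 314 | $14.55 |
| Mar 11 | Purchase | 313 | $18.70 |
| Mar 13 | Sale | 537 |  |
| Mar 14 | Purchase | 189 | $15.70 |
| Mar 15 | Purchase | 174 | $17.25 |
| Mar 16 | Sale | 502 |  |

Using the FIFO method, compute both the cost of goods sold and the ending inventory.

COGS = $17,078.65; ending inventory = $8,642.90

Mar 13, 537 sold [FIFO — oldest first]: 257 @ $14.45 + 280 @ $18.85 = $8,991.65
Mar 16, 502 sold [FIFO — oldest first]: 18 @ $18.85 + 314 @ $14.55 + 170 @ $18.70 = $8,087.00
Total COGS = $8,991.65 + $8,087.00 = $17,078.65
Ending inventory: 143 @ $18.70 + 189 @ $15.70 + 174 @ $17.25 = $8,642.90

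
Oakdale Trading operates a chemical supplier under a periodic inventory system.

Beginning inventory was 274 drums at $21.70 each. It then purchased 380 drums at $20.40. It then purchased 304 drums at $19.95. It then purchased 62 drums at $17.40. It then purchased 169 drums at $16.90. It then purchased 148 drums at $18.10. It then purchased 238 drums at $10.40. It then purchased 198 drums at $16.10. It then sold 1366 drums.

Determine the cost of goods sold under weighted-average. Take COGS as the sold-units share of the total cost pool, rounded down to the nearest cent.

Sale 1, sell 1366: 1366/1773 × $32,039.30 → $24,684.53
Ending inventory (cost pool remaining) = $7,354.77

COGS = $24,684.53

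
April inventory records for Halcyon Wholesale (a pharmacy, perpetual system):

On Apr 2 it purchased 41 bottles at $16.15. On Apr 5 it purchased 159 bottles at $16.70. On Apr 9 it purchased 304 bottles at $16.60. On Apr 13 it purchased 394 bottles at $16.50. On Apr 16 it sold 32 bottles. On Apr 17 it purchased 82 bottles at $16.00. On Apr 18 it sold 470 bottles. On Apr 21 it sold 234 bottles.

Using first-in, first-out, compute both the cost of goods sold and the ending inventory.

Apr 16, 32 sold [FIFO — oldest first]: 32 @ $16.15 = $516.80
Apr 18, 470 sold [FIFO — oldest first]: 9 @ $16.15 + 159 @ $16.70 + 302 @ $16.60 = $7,813.85
Apr 21, 234 sold [FIFO — oldest first]: 2 @ $16.60 + 232 @ $16.50 = $3,861.20
Total COGS = $516.80 + $7,813.85 + $3,861.20 = $12,191.85
Ending inventory: 162 @ $16.50 + 82 @ $16.00 = $3,985.00
Check: goods available $16,176.85 = COGS $12,191.85 + ending $3,985.00

COGS = $12,191.85; ending inventory = $3,985.00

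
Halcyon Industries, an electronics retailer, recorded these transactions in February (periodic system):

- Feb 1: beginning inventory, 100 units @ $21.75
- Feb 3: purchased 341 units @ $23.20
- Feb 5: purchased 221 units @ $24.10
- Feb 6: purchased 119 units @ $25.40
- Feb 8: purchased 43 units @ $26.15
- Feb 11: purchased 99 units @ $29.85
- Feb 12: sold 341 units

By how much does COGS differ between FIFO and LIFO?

FIFO COGS: 100 @ $21.75 + 241 @ $23.20 = $7,766.20
LIFO COGS: 99 @ $29.85 + 43 @ $26.15 + 119 @ $25.40 + 80 @ $24.10 = $9,030.20
Difference = |$7,766.20 − $9,030.20| = $1,264.00

$1,264.00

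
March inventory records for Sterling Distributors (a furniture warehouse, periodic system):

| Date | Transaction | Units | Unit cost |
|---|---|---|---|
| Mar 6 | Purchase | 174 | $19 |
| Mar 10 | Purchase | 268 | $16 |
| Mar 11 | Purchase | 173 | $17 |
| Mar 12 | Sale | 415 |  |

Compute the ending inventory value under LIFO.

Mar 12, 415 sold [LIFO — newest first]: 173 @ $17 + 242 @ $16 = $6,813
Ending inventory: 174 @ $19 + 26 @ $16 = $3,722

Ending inventory = $3,722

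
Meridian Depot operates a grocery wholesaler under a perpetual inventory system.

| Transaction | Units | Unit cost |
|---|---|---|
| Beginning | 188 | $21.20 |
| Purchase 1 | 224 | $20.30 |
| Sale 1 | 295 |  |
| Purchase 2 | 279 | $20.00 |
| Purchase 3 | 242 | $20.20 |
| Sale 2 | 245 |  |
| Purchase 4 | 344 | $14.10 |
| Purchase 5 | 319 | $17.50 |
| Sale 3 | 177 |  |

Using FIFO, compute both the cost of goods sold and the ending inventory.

COGS = $14,638.00; ending inventory = $14,796.10

Sale 1 (295) [FIFO — oldest first]: 188 @ $21.20 + 107 @ $20.30 = $6,157.70
Sale 2 (245) [FIFO — oldest first]: 117 @ $20.30 + 128 @ $20.00 = $4,935.10
Sale 3 (177) [FIFO — oldest first]: 151 @ $20.00 + 26 @ $20.20 = $3,545.20
Total COGS = $6,157.70 + $4,935.10 + $3,545.20 = $14,638.00
Ending inventory: 216 @ $20.20 + 344 @ $14.10 + 319 @ $17.50 = $14,796.10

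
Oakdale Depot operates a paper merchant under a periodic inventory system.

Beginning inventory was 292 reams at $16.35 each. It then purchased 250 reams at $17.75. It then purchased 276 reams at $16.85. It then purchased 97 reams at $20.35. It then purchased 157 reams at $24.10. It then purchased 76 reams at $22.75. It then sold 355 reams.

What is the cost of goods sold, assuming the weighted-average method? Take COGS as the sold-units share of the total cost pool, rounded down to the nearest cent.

COGS = $6,601.80

Sale 1, sell 355: 355/1148 × $21,348.95 → $6,601.80
Ending inventory (cost pool remaining) = $14,747.15
Check: goods available $21,348.95 = COGS $6,601.80 + ending $14,747.15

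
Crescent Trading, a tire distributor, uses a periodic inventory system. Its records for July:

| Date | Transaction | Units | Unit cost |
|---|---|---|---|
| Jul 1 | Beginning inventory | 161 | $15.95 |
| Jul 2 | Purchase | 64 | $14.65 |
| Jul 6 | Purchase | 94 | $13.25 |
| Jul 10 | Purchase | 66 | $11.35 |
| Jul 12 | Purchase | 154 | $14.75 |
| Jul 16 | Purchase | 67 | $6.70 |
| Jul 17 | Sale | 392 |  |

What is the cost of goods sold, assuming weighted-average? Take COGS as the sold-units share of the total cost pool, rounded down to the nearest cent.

Jul 17, sell 392: 392/606 × $8,220.55 → $5,317.58
Ending inventory (cost pool remaining) = $2,902.97
Check: goods available $8,220.55 = COGS $5,317.58 + ending $2,902.97

COGS = $5,317.58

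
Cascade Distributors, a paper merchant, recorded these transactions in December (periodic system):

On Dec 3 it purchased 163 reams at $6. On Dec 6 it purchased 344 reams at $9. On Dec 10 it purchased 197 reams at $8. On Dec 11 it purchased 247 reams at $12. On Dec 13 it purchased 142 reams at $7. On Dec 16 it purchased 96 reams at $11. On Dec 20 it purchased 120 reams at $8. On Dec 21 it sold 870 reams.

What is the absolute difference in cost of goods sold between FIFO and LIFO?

FIFO COGS: 163 @ $6 + 344 @ $9 + 197 @ $8 + 166 @ $12 = $7,642
LIFO COGS: 120 @ $8 + 96 @ $11 + 142 @ $7 + 247 @ $12 + 197 @ $8 + 68 @ $9 = $8,162
Difference = |$7,642 − $8,162| = $520

$520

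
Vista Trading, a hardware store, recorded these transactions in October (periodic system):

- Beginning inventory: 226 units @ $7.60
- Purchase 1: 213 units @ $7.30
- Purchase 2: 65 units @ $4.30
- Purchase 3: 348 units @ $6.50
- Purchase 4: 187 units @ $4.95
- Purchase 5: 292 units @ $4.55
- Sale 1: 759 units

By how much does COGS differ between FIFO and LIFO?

FIFO COGS: 226 @ $7.60 + 213 @ $7.30 + 65 @ $4.30 + 255 @ $6.50 = $5,209.50
LIFO COGS: 292 @ $4.55 + 187 @ $4.95 + 280 @ $6.50 = $4,074.25
Difference = |$5,209.50 − $4,074.25| = $1,135.25

$1,135.25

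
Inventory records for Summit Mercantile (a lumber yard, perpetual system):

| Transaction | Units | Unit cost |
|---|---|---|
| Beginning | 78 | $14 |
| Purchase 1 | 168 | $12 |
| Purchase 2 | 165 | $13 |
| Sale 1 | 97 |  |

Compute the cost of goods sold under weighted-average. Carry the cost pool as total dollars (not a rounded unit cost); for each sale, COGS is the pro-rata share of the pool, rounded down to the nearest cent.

After Beginning: 78 on hand, pool $1,092.00 (≈ $14.0000 each)
After Purchase 1: 246 on hand, pool $3,108.00 (≈ $12.6341 each)
After Purchase 2: 411 on hand, pool $5,253.00 (≈ $12.7810 each)
Sale 1, sell 97: 97/411 × $5,253.00 → $1,239.75
Ending inventory (cost pool remaining) = $4,013.25
Check: goods available $5,253.00 = COGS $1,239.75 + ending $4,013.25

COGS = $1,239.75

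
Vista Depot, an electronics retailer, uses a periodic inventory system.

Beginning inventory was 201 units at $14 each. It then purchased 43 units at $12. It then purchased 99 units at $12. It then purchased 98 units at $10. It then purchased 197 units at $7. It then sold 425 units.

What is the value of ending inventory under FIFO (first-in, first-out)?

Ending inventory = $1,539

Sale 1 (425) [FIFO — oldest first]: 201 @ $14 + 43 @ $12 + 99 @ $12 + 82 @ $10 = $5,338
Ending inventory: 16 @ $10 + 197 @ $7 = $1,539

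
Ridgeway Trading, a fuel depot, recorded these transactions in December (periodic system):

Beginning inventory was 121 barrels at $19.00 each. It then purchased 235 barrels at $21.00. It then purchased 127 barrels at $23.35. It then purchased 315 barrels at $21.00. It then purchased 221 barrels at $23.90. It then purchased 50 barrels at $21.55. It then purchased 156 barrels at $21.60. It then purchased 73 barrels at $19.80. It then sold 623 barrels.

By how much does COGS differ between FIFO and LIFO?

$617.95

FIFO COGS: 121 @ $19.00 + 235 @ $21.00 + 127 @ $23.35 + 140 @ $21.00 = $13,139.45
LIFO COGS: 73 @ $19.80 + 156 @ $21.60 + 50 @ $21.55 + 221 @ $23.90 + 123 @ $21.00 = $13,757.40
Difference = |$13,139.45 − $13,757.40| = $617.95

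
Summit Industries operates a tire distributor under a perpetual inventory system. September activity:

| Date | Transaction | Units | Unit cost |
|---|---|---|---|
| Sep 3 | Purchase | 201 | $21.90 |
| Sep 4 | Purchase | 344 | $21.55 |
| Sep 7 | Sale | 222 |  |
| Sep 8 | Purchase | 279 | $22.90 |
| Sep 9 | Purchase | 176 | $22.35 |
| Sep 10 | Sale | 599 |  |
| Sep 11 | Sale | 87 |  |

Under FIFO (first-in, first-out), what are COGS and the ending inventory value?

COGS = $20,081.60; ending inventory = $2,056.20

Sep 7, 222 sold [FIFO — oldest first]: 201 @ $21.90 + 21 @ $21.55 = $4,854.45
Sep 10, 599 sold [FIFO — oldest first]: 323 @ $21.55 + 276 @ $22.90 = $13,281.05
Sep 11, 87 sold [FIFO — oldest first]: 3 @ $22.90 + 84 @ $22.35 = $1,946.10
Total COGS = $4,854.45 + $13,281.05 + $1,946.10 = $20,081.60
Ending inventory: 92 @ $22.35 = $2,056.20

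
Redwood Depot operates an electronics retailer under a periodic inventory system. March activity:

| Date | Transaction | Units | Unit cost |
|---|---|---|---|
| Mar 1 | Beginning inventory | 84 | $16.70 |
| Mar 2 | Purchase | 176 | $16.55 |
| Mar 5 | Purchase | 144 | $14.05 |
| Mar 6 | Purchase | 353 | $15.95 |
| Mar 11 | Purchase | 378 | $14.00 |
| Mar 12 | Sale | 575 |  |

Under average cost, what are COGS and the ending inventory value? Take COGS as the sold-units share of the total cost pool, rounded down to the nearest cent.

Mar 12, sell 575: 575/1135 × $17,261.15 → $8,744.63
Ending inventory (cost pool remaining) = $8,516.52

COGS = $8,744.63; ending inventory = $8,516.52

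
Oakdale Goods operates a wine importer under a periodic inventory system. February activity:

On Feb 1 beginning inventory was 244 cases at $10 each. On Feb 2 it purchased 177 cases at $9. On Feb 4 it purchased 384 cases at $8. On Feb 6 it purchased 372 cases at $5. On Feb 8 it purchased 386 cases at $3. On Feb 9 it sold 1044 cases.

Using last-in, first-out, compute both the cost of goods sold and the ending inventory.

Feb 9, 1044 sold [LIFO — newest first]: 386 @ $3 + 372 @ $5 + 286 @ $8 = $5,306
Ending inventory: 244 @ $10 + 177 @ $9 + 98 @ $8 = $4,817
Check: goods available $10,123 = COGS $5,306 + ending $4,817

COGS = $5,306; ending inventory = $4,817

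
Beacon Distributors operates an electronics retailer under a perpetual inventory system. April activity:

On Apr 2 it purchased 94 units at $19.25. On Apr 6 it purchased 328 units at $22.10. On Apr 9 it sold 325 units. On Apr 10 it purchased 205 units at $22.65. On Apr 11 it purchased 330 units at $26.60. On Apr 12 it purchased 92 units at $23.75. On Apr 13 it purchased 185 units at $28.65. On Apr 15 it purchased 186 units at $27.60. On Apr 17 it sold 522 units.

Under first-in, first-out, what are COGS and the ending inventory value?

Apr 9, 325 sold [FIFO — oldest first]: 94 @ $19.25 + 231 @ $22.10 = $6,914.60
Apr 17, 522 sold [FIFO — oldest first]: 97 @ $22.10 + 205 @ $22.65 + 220 @ $26.60 = $12,638.95
Total COGS = $6,914.60 + $12,638.95 = $19,553.55
Ending inventory: 110 @ $26.60 + 92 @ $23.75 + 185 @ $28.65 + 186 @ $27.60 = $15,544.85
Check: goods available $35,098.40 = COGS $19,553.55 + ending $15,544.85

COGS = $19,553.55; ending inventory = $15,544.85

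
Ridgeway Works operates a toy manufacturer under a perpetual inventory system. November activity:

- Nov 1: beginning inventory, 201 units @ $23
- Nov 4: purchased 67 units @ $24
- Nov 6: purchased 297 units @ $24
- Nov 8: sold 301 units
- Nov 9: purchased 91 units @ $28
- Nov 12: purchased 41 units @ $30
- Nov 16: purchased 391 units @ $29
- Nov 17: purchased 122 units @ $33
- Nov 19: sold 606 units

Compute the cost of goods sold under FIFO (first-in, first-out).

Nov 8, 301 sold [FIFO — oldest first]: 201 @ $23 + 67 @ $24 + 33 @ $24 = $7,023
Nov 19, 606 sold [FIFO — oldest first]: 264 @ $24 + 91 @ $28 + 41 @ $30 + 210 @ $29 = $16,204
Total COGS = $7,023 + $16,204 = $23,227
Ending inventory: 181 @ $29 + 122 @ $33 = $9,275

COGS = $23,227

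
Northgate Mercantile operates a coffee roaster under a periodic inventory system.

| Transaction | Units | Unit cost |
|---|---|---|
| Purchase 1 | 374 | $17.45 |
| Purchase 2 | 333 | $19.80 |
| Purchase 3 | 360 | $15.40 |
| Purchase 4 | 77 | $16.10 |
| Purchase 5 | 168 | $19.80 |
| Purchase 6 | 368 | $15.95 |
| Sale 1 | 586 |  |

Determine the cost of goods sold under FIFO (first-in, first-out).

Sale 1 (586) [FIFO — oldest first]: 374 @ $17.45 + 212 @ $19.80 = $10,723.90
Ending inventory: 121 @ $19.80 + 360 @ $15.40 + 77 @ $16.10 + 168 @ $19.80 + 368 @ $15.95 = $18,375.50

COGS = $10,723.90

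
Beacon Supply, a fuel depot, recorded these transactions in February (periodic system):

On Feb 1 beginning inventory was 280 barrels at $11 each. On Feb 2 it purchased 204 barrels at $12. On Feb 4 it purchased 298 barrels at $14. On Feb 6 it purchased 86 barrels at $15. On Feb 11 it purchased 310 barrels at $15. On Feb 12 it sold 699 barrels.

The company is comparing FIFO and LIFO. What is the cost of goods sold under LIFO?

FIFO COGS: 280 @ $11 + 204 @ $12 + 215 @ $14 = $8,538
LIFO COGS: 310 @ $15 + 86 @ $15 + 298 @ $14 + 5 @ $12 = $10,172

COGS = $10,172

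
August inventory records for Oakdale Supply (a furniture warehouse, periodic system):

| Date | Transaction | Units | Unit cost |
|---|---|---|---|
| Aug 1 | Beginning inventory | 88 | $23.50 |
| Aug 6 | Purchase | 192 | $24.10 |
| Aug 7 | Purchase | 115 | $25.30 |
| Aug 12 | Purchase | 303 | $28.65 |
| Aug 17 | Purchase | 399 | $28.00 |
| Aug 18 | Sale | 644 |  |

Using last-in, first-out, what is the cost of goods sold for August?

COGS = $18,191.25

Aug 18, 644 sold [LIFO — newest first]: 399 @ $28.00 + 245 @ $28.65 = $18,191.25
Ending inventory: 88 @ $23.50 + 192 @ $24.10 + 115 @ $25.30 + 58 @ $28.65 = $11,266.40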